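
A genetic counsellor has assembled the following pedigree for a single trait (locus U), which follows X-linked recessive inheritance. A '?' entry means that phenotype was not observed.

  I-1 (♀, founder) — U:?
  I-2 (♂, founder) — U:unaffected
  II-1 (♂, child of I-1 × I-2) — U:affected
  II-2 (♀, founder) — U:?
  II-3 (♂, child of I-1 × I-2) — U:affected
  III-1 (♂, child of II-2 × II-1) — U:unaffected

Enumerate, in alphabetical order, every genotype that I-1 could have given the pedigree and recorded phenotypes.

U/I-1 ? ·: X^UX^u|X^uX^u
U/I-2 un ·: X^UY
U/II-1 aff I-1×I-2: X^uY
U/II-2 ? ·: X^UX^U|X^UX^u
U/II-3 aff I-1×I-2: X^uY
U/III-1 un II-2×II-1: X^UY
⇒ U over [I-1,I-2,II-1,II-2,II-3,III-1]: 4 consistent

I-1 ∈ {X^UX^u, X^uX^u}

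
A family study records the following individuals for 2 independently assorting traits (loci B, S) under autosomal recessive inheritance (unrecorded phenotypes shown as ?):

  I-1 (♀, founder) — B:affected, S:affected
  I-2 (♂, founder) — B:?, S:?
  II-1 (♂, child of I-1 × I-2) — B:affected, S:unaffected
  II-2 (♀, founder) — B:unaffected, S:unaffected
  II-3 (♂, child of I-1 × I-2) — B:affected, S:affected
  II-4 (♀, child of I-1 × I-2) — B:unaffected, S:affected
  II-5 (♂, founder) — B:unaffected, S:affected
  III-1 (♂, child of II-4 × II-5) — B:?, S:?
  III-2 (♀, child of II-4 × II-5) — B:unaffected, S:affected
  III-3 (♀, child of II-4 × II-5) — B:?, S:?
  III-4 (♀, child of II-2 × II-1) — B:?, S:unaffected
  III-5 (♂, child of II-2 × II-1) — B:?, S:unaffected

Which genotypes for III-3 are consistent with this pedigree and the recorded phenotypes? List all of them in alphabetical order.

B/I-1 aff ·: bb
B/I-2 ? ·: Bb
B/II-1 aff I-1×I-2: bb
B/II-2 un ·: BB|Bb
B/II-3 aff I-1×I-2: bb
B/II-4 un I-1×I-2: Bb
B/II-5 un ·: BB|Bb
B/III-1 ? II-4×II-5: BB|Bb|bb
B/III-2 un II-4×II-5: BB|Bb
B/III-3 ? II-4×II-5: BB|Bb|bb
B/III-4 ? II-2×II-1: Bb|bb
B/III-5 ? II-2×II-1: Bb|bb
⇒ B over [I-1,I-2,II-1,II-2,II-3,II-4,II-5,III-1,III-2,III-3,III-4,III-5]: 130 consistent
S/I-1 aff ·: ss
S/I-2 ? ·: Ss
S/II-1 un I-1×I-2: Ss
S/II-2 un ·: SS|Ss
S/II-3 aff I-1×I-2: ss
S/II-4 aff I-1×I-2: ss
S/II-5 aff ·: ss
S/III-1 ? II-4×II-5: ss
S/III-2 aff II-4×II-5: ss
S/III-3 ? II-4×II-5: ss
S/III-4 un II-2×II-1: SS|Ss
S/III-5 un II-2×II-1: SS|Ss
⇒ S over [I-1,I-2,II-1,II-2,II-3,II-4,II-5,III-1,III-2,III-3,III-4,III-5]: 8 consistent

III-3 ∈ {BB ss, Bb ss, bb ss}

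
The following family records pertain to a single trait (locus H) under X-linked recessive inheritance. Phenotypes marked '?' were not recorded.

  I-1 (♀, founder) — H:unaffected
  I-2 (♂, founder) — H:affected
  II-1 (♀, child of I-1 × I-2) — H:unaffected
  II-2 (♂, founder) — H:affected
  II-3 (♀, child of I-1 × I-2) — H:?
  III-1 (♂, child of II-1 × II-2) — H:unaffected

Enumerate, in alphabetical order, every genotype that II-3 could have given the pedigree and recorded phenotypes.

H/I-1 un ·: X^HX^H|X^HX^h
H/I-2 aff ·: X^hY
H/II-1 un I-1×I-2: X^HX^h
H/II-2 aff ·: X^hY
H/II-3 ? I-1×I-2: X^HX^h|X^hX^h
H/III-1 un II-1×II-2: X^HY
⇒ H over [I-1,I-2,II-1,II-2,II-3,III-1]: 3 consistent

II-3 ∈ {X^HX^h, X^hX^h}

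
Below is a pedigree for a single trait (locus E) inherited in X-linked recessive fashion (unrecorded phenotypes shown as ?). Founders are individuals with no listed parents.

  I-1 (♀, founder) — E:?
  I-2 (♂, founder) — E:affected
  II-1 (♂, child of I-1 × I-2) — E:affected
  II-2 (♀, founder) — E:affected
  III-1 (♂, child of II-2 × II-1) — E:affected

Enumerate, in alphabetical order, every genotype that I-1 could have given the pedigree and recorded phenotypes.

I-1 ∈ {X^EX^e, X^eX^e}

E/I-1 ? ·: X^EX^e|X^eX^e
E/I-2 aff ·: X^eY
E/II-1 aff I-1×I-2: X^eY
E/II-2 aff ·: X^eX^e
E/III-1 aff II-2×II-1: X^eY
⇒ E over [I-1,I-2,II-1,II-2,III-1]: 2 consistent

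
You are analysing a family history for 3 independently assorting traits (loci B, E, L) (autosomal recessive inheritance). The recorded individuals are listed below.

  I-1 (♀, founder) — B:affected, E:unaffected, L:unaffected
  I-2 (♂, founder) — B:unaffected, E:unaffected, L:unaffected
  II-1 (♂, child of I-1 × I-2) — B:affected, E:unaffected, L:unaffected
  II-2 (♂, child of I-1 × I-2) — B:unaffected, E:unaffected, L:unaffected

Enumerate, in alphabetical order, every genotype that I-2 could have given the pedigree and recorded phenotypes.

B/I-1 aff ·: bb
B/I-2 un ·: Bb
B/II-1 aff I-1×I-2: bb
B/II-2 un I-1×I-2: Bb
⇒ B over [I-1,I-2,II-1,II-2]: 1 consistent
E/I-1 un ·: EE|Ee
E/I-2 un ·: EE|Ee
E/II-1 un I-1×I-2: EE|Ee
E/II-2 un I-1×I-2: EE|Ee
⇒ E over [I-1,I-2,II-1,II-2]: 13 consistent
L/I-1 un ·: LL|Ll
L/I-2 un ·: LL|Ll
L/II-1 un I-1×I-2: LL|Ll
L/II-2 un I-1×I-2: LL|Ll
⇒ L over [I-1,I-2,II-1,II-2]: 13 consistent

I-2 ∈ {Bb EE LL, Bb EE Ll, Bb Ee LL, Bb Ee Ll}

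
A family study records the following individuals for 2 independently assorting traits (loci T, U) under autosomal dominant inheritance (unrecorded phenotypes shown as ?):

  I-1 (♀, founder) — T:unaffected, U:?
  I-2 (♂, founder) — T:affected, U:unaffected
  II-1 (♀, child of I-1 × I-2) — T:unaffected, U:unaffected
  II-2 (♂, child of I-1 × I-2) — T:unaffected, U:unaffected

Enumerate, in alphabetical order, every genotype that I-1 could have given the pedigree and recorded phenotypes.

T/I-1 un ·: tt
T/I-2 aff ·: Tt
T/II-1 un I-1×I-2: tt
T/II-2 un I-1×I-2: tt
⇒ T over [I-1,I-2,II-1,II-2]: 1 consistent
U/I-1 ? ·: uu|Uu
U/I-2 un ·: uu
U/II-1 un I-1×I-2: uu
U/II-2 un I-1×I-2: uu
⇒ U over [I-1,I-2,II-1,II-2]: 2 consistent

I-1 ∈ {tt Uu, tt uu}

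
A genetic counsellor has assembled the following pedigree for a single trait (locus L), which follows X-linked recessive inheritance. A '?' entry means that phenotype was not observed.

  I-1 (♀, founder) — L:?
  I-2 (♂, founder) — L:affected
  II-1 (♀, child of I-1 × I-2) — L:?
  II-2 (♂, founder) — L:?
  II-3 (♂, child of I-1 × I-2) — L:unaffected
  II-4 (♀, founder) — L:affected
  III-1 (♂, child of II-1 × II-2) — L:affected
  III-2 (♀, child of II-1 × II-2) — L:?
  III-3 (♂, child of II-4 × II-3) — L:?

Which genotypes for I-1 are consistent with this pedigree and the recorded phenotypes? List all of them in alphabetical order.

L/I-1 ? ·: X^LX^L|X^LX^l
L/I-2 aff ·: X^lY
L/II-1 ? I-1×I-2: X^LX^l|X^lX^l
L/II-2 ? ·: X^LY|X^lY
L/II-3 un I-1×I-2: X^LY
L/II-4 aff ·: X^lX^l
L/III-1 aff II-1×II-2: X^lY
L/III-2 ? II-1×II-2: X^LX^L|X^LX^l|X^lX^l
L/III-3 ? II-4×II-3: X^lY
⇒ L over [I-1,I-2,II-1,II-2,II-3,II-4,III-1,III-2,III-3]: 10 consistent

I-1 ∈ {X^LX^L, X^LX^l}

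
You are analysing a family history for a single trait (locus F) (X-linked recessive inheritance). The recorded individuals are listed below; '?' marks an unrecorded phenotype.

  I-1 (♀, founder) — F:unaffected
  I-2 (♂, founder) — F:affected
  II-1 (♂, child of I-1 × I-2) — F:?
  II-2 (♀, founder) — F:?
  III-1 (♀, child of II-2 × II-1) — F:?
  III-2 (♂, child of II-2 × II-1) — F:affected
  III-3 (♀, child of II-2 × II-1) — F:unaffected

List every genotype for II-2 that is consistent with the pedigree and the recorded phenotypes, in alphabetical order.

F/I-1 un ·: X^FX^F|X^FX^f
F/I-2 aff ·: X^fY
F/II-1 ? I-1×I-2: X^FY|X^fY
F/II-2 ? ·: X^FX^f|X^fX^f
F/III-1 ? II-2×II-1: X^FX^F|X^FX^f|X^fX^f
F/III-2 aff II-2×II-1: X^fY
F/III-3 un II-2×II-1: X^FX^F|X^FX^f
⇒ F over [I-1,I-2,II-1,II-2,III-1,III-2,III-3]: 12 consistent

II-2 ∈ {X^FX^f, X^fX^f}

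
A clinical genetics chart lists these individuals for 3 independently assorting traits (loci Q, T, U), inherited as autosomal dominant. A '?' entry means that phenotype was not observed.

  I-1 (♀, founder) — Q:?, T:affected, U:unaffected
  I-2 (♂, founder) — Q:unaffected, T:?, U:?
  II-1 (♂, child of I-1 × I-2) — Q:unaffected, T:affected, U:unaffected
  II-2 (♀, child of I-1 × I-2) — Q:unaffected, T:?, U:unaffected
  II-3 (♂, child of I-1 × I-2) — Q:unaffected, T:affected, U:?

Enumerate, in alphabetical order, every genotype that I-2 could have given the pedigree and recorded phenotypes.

I-2 ∈ {qq TT Uu, qq TT uu, qq Tt Uu, qq Tt uu, qq tt Uu, qq tt uu}

Q/I-1 ? ·: qq|Qq
Q/I-2 un ·: qq
Q/II-1 un I-1×I-2: qq
Q/II-2 un I-1×I-2: qq
Q/II-3 un I-1×I-2: qq
⇒ Q over [I-1,I-2,II-1,II-2,II-3]: 2 consistent
T/I-1 aff ·: Tt|TT
T/I-2 ? ·: tt|Tt|TT
T/II-1 aff I-1×I-2: Tt|TT
T/II-2 ? I-1×I-2: tt|Tt|TT
T/II-3 aff I-1×I-2: Tt|TT
⇒ T over [I-1,I-2,II-1,II-2,II-3]: 32 consistent
U/I-1 un ·: uu
U/I-2 ? ·: uu|Uu
U/II-1 un I-1×I-2: uu
U/II-2 un I-1×I-2: uu
U/II-3 ? I-1×I-2: uu|Uu
⇒ U over [I-1,I-2,II-1,II-2,II-3]: 3 consistent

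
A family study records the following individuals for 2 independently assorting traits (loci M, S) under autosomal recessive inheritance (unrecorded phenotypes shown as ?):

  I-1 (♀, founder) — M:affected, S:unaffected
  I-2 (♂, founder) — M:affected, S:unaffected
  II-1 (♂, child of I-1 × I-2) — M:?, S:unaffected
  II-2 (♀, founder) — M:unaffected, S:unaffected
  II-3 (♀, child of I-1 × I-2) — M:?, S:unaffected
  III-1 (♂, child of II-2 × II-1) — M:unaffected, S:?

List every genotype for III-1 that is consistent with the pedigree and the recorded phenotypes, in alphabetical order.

III-1 ∈ {Mm SS, Mm Ss, Mm ss}

M/I-1 aff ·: mm
M/I-2 aff ·: mm
M/II-1 ? I-1×I-2: mm
M/II-2 un ·: MM|Mm
M/II-3 ? I-1×I-2: mm
M/III-1 un II-2×II-1: Mm
⇒ M over [I-1,I-2,II-1,II-2,II-3,III-1]: 2 consistent
S/I-1 un ·: SS|Ss
S/I-2 un ·: SS|Ss
S/II-1 un I-1×I-2: SS|Ss
S/II-2 un ·: SS|Ss
S/II-3 un I-1×I-2: SS|Ss
S/III-1 ? II-2×II-1: SS|Ss|ss
⇒ S over [I-1,I-2,II-1,II-2,II-3,III-1]: 51 consistent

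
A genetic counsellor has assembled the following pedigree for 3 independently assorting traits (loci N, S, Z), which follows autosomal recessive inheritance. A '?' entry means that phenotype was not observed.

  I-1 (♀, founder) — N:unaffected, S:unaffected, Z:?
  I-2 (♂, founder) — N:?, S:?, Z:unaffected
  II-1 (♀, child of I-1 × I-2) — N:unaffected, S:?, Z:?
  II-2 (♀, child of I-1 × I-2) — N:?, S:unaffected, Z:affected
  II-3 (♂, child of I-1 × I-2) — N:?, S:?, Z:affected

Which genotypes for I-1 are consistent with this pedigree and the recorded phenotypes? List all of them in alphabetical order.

I-1 ∈ {NN SS Zz, NN SS zz, NN Ss Zz, NN Ss zz, Nn SS Zz, Nn SS zz, Nn Ss Zz, Nn Ss zz}

N/I-1 un ·: NN|Nn
N/I-2 ? ·: NN|Nn|nn
N/II-1 un I-1×I-2: NN|Nn
N/II-2 ? I-1×I-2: NN|Nn|nn
N/II-3 ? I-1×I-2: NN|Nn|nn
⇒ N over [I-1,I-2,II-1,II-2,II-3]: 40 consistent
S/I-1 un ·: SS|Ss
S/I-2 ? ·: SS|Ss|ss
S/II-1 ? I-1×I-2: SS|Ss|ss
S/II-2 un I-1×I-2: SS|Ss
S/II-3 ? I-1×I-2: SS|Ss|ss
⇒ S over [I-1,I-2,II-1,II-2,II-3]: 40 consistent
Z/I-1 ? ·: Zz|zz
Z/I-2 un ·: Zz
Z/II-1 ? I-1×I-2: ZZ|Zz|zz
Z/II-2 aff I-1×I-2: zz
Z/II-3 aff I-1×I-2: zz
⇒ Z over [I-1,I-2,II-1,II-2,II-3]: 5 consistent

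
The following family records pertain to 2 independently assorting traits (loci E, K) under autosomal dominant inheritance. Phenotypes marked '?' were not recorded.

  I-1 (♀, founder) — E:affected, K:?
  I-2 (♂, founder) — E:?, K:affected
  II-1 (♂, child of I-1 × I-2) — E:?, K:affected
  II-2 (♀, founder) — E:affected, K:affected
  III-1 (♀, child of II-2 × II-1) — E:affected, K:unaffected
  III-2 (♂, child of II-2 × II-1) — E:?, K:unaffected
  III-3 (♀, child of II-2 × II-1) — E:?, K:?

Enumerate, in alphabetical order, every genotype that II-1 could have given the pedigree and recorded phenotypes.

E/I-1 aff ·: Ee|EE
E/I-2 ? ·: ee|Ee|EE
E/II-1 ? I-1×I-2: ee|Ee|EE
E/II-2 aff ·: Ee|EE
E/III-1 aff II-2×II-1: Ee|EE
E/III-2 ? II-2×II-1: ee|Ee|EE
E/III-3 ? II-2×II-1: ee|Ee|EE
⇒ E over [I-1,I-2,II-1,II-2,III-1,III-2,III-3]: 176 consistent
K/I-1 ? ·: kk|Kk|KK
K/I-2 aff ·: Kk|KK
K/II-1 aff I-1×I-2: Kk
K/II-2 aff ·: Kk
K/III-1 un II-2×II-1: kk
K/III-2 un II-2×II-1: kk
K/III-3 ? II-2×II-1: kk|Kk|KK
⇒ K over [I-1,I-2,II-1,II-2,III-1,III-2,III-3]: 15 consistent

II-1 ∈ {EE Kk, Ee Kk, ee Kk}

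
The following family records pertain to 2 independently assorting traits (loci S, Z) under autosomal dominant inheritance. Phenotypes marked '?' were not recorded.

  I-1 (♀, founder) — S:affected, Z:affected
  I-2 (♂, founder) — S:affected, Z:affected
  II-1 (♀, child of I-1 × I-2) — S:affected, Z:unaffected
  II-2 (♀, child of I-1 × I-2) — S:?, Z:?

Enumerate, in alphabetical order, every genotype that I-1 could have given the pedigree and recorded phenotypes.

I-1 ∈ {SS Zz, Ss Zz}

S/I-1 aff ·: Ss|SS
S/I-2 aff ·: Ss|SS
S/II-1 aff I-1×I-2: Ss|SS
S/II-2 ? I-1×I-2: ss|Ss|SS
⇒ S over [I-1,I-2,II-1,II-2]: 15 consistent
Z/I-1 aff ·: Zz
Z/I-2 aff ·: Zz
Z/II-1 un I-1×I-2: zz
Z/II-2 ? I-1×I-2: zz|Zz|ZZ
⇒ Z over [I-1,I-2,II-1,II-2]: 3 consistent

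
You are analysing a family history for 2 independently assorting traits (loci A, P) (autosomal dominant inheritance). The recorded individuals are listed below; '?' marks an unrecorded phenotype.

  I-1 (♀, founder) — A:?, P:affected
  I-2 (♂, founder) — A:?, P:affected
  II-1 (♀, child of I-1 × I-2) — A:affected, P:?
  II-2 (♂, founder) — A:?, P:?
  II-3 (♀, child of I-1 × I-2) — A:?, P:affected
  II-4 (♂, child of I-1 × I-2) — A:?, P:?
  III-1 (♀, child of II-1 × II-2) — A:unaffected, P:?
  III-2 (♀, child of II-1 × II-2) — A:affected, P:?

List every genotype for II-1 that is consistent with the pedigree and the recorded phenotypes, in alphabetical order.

II-1 ∈ {Aa PP, Aa Pp, Aa pp}

A/I-1 ? ·: aa|Aa|AA
A/I-2 ? ·: aa|Aa|AA
A/II-1 aff I-1×I-2: Aa
A/II-2 ? ·: aa|Aa
A/II-3 ? I-1×I-2: aa|Aa|AA
A/II-4 ? I-1×I-2: aa|Aa|AA
A/III-1 un II-1×II-2: aa
A/III-2 aff II-1×II-2: Aa|AA
⇒ A over [I-1,I-2,II-1,II-2,II-3,II-4,III-1,III-2]: 81 consistent
P/I-1 aff ·: Pp|PP
P/I-2 aff ·: Pp|PP
P/II-1 ? I-1×I-2: pp|Pp|PP
P/II-2 ? ·: pp|Pp|PP
P/II-3 aff I-1×I-2: Pp|PP
P/II-4 ? I-1×I-2: pp|Pp|PP
P/III-1 ? II-1×II-2: pp|Pp|PP
P/III-2 ? II-1×II-2: pp|Pp|PP
⇒ P over [I-1,I-2,II-1,II-2,II-3,II-4,III-1,III-2]: 364 consistent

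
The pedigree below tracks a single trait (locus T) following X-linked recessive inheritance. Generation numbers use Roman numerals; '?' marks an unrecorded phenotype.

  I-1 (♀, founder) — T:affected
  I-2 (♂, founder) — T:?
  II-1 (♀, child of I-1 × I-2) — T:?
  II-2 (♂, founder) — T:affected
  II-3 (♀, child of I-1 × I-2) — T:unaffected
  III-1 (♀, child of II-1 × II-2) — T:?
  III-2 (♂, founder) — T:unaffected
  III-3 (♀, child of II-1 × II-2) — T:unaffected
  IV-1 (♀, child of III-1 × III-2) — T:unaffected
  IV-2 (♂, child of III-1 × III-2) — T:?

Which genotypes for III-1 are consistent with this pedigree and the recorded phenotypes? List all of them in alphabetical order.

III-1 ∈ {X^TX^t, X^tX^t}

T/I-1 aff ·: X^tX^t
T/I-2 ? ·: X^TY
T/II-1 ? I-1×I-2: X^TX^t
T/II-2 aff ·: X^tY
T/II-3 un I-1×I-2: X^TX^t
T/III-1 ? II-1×II-2: X^TX^t|X^tX^t
T/III-2 un ·: X^TY
T/III-3 un II-1×II-2: X^TX^t
T/IV-1 un III-1×III-2: X^TX^T|X^TX^t
T/IV-2 ? III-1×III-2: X^TY|X^tY
⇒ T over [I-1,I-2,II-1,II-2,II-3,III-1,III-2,III-3,IV-1,IV-2]: 5 consistent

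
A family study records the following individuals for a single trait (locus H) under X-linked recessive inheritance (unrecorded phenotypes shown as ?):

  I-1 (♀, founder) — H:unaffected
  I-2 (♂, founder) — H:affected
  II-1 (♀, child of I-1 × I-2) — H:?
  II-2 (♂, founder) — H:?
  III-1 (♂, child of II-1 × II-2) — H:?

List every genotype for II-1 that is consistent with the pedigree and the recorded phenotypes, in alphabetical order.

H/I-1 un ·: X^HX^H|X^HX^h
H/I-2 aff ·: X^hY
H/II-1 ? I-1×I-2: X^HX^h|X^hX^h
H/II-2 ? ·: X^HY|X^hY
H/III-1 ? II-1×II-2: X^HY|X^hY
⇒ H over [I-1,I-2,II-1,II-2,III-1]: 10 consistent

II-1 ∈ {X^HX^h, X^hX^h}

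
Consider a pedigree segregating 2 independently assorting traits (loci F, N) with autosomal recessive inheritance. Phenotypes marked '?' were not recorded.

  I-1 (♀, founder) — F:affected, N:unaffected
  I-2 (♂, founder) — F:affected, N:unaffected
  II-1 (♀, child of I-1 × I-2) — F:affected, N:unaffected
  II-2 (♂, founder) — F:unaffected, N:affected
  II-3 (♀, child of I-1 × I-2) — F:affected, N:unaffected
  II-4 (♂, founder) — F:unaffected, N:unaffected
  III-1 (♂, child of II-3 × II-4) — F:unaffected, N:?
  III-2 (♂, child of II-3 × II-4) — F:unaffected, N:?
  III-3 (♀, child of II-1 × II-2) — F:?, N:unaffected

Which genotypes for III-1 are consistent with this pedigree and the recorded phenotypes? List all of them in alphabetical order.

F/I-1 aff ·: ff
F/I-2 aff ·: ff
F/II-1 aff I-1×I-2: ff
F/II-2 un ·: FF|Ff
F/II-3 aff I-1×I-2: ff
F/II-4 un ·: FF|Ff
F/III-1 un II-3×II-4: Ff
F/III-2 un II-3×II-4: Ff
F/III-3 ? II-1×II-2: Ff|ff
⇒ F over [I-1,I-2,II-1,II-2,II-3,II-4,III-1,III-2,III-3]: 6 consistent
N/I-1 un ·: NN|Nn
N/I-2 un ·: NN|Nn
N/II-1 un I-1×I-2: NN|Nn
N/II-2 aff ·: nn
N/II-3 un I-1×I-2: NN|Nn
N/II-4 un ·: NN|Nn
N/III-1 ? II-3×II-4: NN|Nn|nn
N/III-2 ? II-3×II-4: NN|Nn|nn
N/III-3 un II-1×II-2: Nn
⇒ N over [I-1,I-2,II-1,II-2,II-3,II-4,III-1,III-2,III-3]: 113 consistent

III-1 ∈ {Ff NN, Ff Nn, Ff nn}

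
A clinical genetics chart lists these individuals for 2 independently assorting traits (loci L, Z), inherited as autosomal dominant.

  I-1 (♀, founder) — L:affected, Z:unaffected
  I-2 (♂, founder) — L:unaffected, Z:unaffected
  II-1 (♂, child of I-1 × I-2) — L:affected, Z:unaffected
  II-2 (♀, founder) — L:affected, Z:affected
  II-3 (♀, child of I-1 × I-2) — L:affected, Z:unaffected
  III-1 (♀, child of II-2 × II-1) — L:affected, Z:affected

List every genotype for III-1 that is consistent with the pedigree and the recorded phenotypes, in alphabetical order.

L/I-1 aff ·: Ll|LL
L/I-2 un ·: ll
L/II-1 aff I-1×I-2: Ll
L/II-2 aff ·: Ll|LL
L/II-3 aff I-1×I-2: Ll
L/III-1 aff II-2×II-1: Ll|LL
⇒ L over [I-1,I-2,II-1,II-2,II-3,III-1]: 8 consistent
Z/I-1 un ·: zz
Z/I-2 un ·: zz
Z/II-1 un I-1×I-2: zz
Z/II-2 aff ·: Zz|ZZ
Z/II-3 un I-1×I-2: zz
Z/III-1 aff II-2×II-1: Zz
⇒ Z over [I-1,I-2,II-1,II-2,II-3,III-1]: 2 consistent

III-1 ∈ {LL Zz, Ll Zz}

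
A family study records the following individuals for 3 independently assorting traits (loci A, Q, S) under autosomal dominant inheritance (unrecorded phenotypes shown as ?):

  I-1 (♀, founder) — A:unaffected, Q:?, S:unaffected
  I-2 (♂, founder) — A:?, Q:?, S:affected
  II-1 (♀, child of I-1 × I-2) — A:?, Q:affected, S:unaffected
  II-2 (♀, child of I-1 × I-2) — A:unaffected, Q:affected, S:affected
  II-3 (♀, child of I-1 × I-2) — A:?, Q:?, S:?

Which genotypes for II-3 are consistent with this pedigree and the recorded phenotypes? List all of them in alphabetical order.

II-3 ∈ {Aa QQ Ss, Aa QQ ss, Aa Qq Ss, Aa Qq ss, Aa qq Ss, Aa qq ss, aa QQ Ss, aa QQ ss, aa Qq Ss, aa Qq ss, aa qq Ss, aa qq ss}

A/I-1 un ·: aa
A/I-2 ? ·: aa|Aa
A/II-1 ? I-1×I-2: aa|Aa
A/II-2 un I-1×I-2: aa
A/II-3 ? I-1×I-2: aa|Aa
⇒ A over [I-1,I-2,II-1,II-2,II-3]: 5 consistent
Q/I-1 ? ·: qq|Qq|QQ
Q/I-2 ? ·: qq|Qq|QQ
Q/II-1 aff I-1×I-2: Qq|QQ
Q/II-2 aff I-1×I-2: Qq|QQ
Q/II-3 ? I-1×I-2: qq|Qq|QQ
⇒ Q over [I-1,I-2,II-1,II-2,II-3]: 35 consistent
S/I-1 un ·: ss
S/I-2 aff ·: Ss
S/II-1 un I-1×I-2: ss
S/II-2 aff I-1×I-2: Ss
S/II-3 ? I-1×I-2: ss|Ss
⇒ S over [I-1,I-2,II-1,II-2,II-3]: 2 consistent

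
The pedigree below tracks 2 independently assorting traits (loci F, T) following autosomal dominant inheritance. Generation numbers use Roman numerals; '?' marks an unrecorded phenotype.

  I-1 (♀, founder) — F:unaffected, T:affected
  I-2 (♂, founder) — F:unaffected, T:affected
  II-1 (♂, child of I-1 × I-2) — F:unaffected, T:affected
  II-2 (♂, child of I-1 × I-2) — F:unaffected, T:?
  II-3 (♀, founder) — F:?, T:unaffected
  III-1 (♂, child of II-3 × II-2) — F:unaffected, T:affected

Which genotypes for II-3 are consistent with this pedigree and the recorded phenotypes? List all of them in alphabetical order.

F/I-1 un ·: ff
F/I-2 un ·: ff
F/II-1 un I-1×I-2: ff
F/II-2 un I-1×I-2: ff
F/II-3 ? ·: ff|Ff
F/III-1 un II-3×II-2: ff
⇒ F over [I-1,I-2,II-1,II-2,II-3,III-1]: 2 consistent
T/I-1 aff ·: Tt|TT
T/I-2 aff ·: Tt|TT
T/II-1 aff I-1×I-2: Tt|TT
T/II-2 ? I-1×I-2: Tt|TT
T/II-3 un ·: tt
T/III-1 aff II-3×II-2: Tt
⇒ T over [I-1,I-2,II-1,II-2,II-3,III-1]: 13 consistent

II-3 ∈ {Ff tt, ff tt}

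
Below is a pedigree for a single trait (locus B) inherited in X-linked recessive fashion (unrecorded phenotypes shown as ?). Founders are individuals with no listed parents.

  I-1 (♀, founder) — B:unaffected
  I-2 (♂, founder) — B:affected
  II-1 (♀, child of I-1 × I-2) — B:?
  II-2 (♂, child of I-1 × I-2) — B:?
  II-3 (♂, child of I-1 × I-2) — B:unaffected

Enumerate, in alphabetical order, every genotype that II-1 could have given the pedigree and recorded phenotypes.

II-1 ∈ {X^BX^b, X^bX^b}

B/I-1 un ·: X^BX^B|X^BX^b
B/I-2 aff ·: X^bY
B/II-1 ? I-1×I-2: X^BX^b|X^bX^b
B/II-2 ? I-1×I-2: X^BY|X^bY
B/II-3 un I-1×I-2: X^BY
⇒ B over [I-1,I-2,II-1,II-2,II-3]: 5 consistent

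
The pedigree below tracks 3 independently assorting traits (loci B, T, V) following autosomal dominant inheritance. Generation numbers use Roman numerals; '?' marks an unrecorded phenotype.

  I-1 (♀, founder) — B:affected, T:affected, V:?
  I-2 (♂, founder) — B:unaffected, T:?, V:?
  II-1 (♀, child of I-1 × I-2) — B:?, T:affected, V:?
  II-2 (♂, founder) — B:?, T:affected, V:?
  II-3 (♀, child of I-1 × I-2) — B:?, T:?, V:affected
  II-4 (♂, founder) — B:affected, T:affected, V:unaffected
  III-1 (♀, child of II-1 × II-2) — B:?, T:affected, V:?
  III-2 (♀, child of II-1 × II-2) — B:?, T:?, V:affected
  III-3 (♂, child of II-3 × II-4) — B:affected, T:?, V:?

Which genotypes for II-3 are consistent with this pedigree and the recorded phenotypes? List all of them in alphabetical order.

B/I-1 aff ·: Bb|BB
B/I-2 un ·: bb
B/II-1 ? I-1×I-2: bb|Bb
B/II-2 ? ·: bb|Bb|BB
B/II-3 ? I-1×I-2: bb|Bb
B/II-4 aff ·: Bb|BB
B/III-1 ? II-1×II-2: bb|Bb|BB
B/III-2 ? II-1×II-2: bb|Bb|BB
B/III-3 aff II-3×II-4: Bb|BB
⇒ B over [I-1,I-2,II-1,II-2,II-3,II-4,III-1,III-2,III-3]: 206 consistent
T/I-1 aff ·: Tt|TT
T/I-2 ? ·: tt|Tt|TT
T/II-1 aff I-1×I-2: Tt|TT
T/II-2 aff ·: Tt|TT
T/II-3 ? I-1×I-2: tt|Tt|TT
T/II-4 aff ·: Tt|TT
T/III-1 aff II-1×II-2: Tt|TT
T/III-2 ? II-1×II-2: tt|Tt|TT
T/III-3 ? II-3×II-4: tt|Tt|TT
⇒ T over [I-1,I-2,II-1,II-2,II-3,II-4,III-1,III-2,III-3]: 550 consistent
V/I-1 ? ·: vv|Vv|VV
V/I-2 ? ·: vv|Vv|VV
V/II-1 ? I-1×I-2: vv|Vv|VV
V/II-2 ? ·: vv|Vv|VV
V/II-3 aff I-1×I-2: Vv|VV
V/II-4 un ·: vv
V/III-1 ? II-1×II-2: vv|Vv|VV
V/III-2 aff II-1×II-2: Vv|VV
V/III-3 ? II-3×II-4: vv|Vv
⇒ V over [I-1,I-2,II-1,II-2,II-3,II-4,III-1,III-2,III-3]: 285 consistent

II-3 ∈ {Bb TT VV, Bb TT Vv, Bb Tt VV, Bb Tt Vv, Bb tt VV, Bb tt Vv, bb TT VV, bb TT Vv, bb Tt VV, bb Tt Vv, bb tt VV, bb tt Vv}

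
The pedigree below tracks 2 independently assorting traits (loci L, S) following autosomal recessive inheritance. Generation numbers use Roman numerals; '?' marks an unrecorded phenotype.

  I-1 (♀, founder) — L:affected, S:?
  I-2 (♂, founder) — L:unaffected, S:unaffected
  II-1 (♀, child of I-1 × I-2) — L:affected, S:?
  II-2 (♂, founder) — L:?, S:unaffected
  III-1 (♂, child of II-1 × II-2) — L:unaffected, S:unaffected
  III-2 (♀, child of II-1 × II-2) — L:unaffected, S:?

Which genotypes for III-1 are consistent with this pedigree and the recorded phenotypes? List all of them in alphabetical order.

III-1 ∈ {Ll SS, Ll Ss}

L/I-1 aff ·: ll
L/I-2 un ·: Ll
L/II-1 aff I-1×I-2: ll
L/II-2 ? ·: LL|Ll
L/III-1 un II-1×II-2: Ll
L/III-2 un II-1×II-2: Ll
⇒ L over [I-1,I-2,II-1,II-2,III-1,III-2]: 2 consistent
S/I-1 ? ·: SS|Ss|ss
S/I-2 un ·: SS|Ss
S/II-1 ? I-1×I-2: SS|Ss|ss
S/II-2 un ·: SS|Ss
S/III-1 un II-1×II-2: SS|Ss
S/III-2 ? II-1×II-2: SS|Ss|ss
⇒ S over [I-1,I-2,II-1,II-2,III-1,III-2]: 76 consistent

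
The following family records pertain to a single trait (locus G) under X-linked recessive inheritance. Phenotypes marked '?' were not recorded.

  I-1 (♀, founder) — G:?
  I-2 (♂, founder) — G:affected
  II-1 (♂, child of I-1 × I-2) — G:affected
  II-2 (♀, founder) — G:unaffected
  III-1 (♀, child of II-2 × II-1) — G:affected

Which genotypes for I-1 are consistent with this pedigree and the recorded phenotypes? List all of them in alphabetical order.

I-1 ∈ {X^GX^g, X^gX^g}

G/I-1 ? ·: X^GX^g|X^gX^g
G/I-2 aff ·: X^gY
G/II-1 aff I-1×I-2: X^gY
G/II-2 un ·: X^GX^g
G/III-1 aff II-2×II-1: X^gX^g
⇒ G over [I-1,I-2,II-1,II-2,III-1]: 2 consistent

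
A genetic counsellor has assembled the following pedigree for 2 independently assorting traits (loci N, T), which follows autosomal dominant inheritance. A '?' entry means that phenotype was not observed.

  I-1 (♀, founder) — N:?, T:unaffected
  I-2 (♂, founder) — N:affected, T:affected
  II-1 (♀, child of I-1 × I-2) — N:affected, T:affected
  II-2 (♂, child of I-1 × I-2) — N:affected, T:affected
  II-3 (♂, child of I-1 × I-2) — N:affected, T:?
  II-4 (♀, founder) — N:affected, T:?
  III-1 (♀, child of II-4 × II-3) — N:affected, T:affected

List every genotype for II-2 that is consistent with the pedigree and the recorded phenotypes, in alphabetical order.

N/I-1 ? ·: nn|Nn|NN
N/I-2 aff ·: Nn|NN
N/II-1 aff I-1×I-2: Nn|NN
N/II-2 aff I-1×I-2: Nn|NN
N/II-3 aff I-1×I-2: Nn|NN
N/II-4 aff ·: Nn|NN
N/III-1 aff II-4×II-3: Nn|NN
⇒ N over [I-1,I-2,II-1,II-2,II-3,II-4,III-1]: 95 consistent
T/I-1 un ·: tt
T/I-2 aff ·: Tt|TT
T/II-1 aff I-1×I-2: Tt
T/II-2 aff I-1×I-2: Tt
T/II-3 ? I-1×I-2: tt|Tt
T/II-4 ? ·: tt|Tt|TT
T/III-1 aff II-4×II-3: Tt|TT
⇒ T over [I-1,I-2,II-1,II-2,II-3,II-4,III-1]: 12 consistent

II-2 ∈ {NN Tt, Nn Tt}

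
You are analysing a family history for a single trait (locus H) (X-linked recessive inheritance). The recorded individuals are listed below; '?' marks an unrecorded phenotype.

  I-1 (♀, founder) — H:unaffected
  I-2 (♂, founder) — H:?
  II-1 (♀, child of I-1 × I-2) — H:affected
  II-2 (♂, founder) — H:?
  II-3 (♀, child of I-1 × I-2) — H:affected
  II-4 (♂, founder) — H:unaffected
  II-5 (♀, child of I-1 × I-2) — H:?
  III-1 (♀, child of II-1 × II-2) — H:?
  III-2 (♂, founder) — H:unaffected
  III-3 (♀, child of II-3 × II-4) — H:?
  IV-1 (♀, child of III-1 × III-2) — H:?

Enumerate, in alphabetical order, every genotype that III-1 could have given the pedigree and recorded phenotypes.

III-1 ∈ {X^HX^h, X^hX^h}

H/I-1 un ·: X^HX^h
H/I-2 ? ·: X^hY
H/II-1 aff I-1×I-2: X^hX^h
H/II-2 ? ·: X^HY|X^hY
H/II-3 aff I-1×I-2: X^hX^h
H/II-4 un ·: X^HY
H/II-5 ? I-1×I-2: X^HX^h|X^hX^h
H/III-1 ? II-1×II-2: X^HX^h|X^hX^h
H/III-2 un ·: X^HY
H/III-3 ? II-3×II-4: X^HX^h
H/IV-1 ? III-1×III-2: X^HX^H|X^HX^h
⇒ H over [I-1,I-2,II-1,II-2,II-3,II-4,II-5,III-1,III-2,III-3,IV-1]: 6 consistent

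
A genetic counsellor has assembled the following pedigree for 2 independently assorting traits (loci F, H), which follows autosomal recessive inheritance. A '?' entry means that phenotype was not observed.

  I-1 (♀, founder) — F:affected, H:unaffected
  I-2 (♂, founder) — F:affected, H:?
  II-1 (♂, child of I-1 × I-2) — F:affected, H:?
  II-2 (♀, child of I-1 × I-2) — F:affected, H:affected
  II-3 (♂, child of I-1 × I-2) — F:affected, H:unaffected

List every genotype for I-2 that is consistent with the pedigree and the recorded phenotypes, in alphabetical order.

I-2 ∈ {ff Hh, ff hh}

F/I-1 aff ·: ff
F/I-2 aff ·: ff
F/II-1 aff I-1×I-2: ff
F/II-2 aff I-1×I-2: ff
F/II-3 aff I-1×I-2: ff
⇒ F over [I-1,I-2,II-1,II-2,II-3]: 1 consistent
H/I-1 un ·: Hh
H/I-2 ? ·: Hh|hh
H/II-1 ? I-1×I-2: HH|Hh|hh
H/II-2 aff I-1×I-2: hh
H/II-3 un I-1×I-2: HH|Hh
⇒ H over [I-1,I-2,II-1,II-2,II-3]: 8 consistent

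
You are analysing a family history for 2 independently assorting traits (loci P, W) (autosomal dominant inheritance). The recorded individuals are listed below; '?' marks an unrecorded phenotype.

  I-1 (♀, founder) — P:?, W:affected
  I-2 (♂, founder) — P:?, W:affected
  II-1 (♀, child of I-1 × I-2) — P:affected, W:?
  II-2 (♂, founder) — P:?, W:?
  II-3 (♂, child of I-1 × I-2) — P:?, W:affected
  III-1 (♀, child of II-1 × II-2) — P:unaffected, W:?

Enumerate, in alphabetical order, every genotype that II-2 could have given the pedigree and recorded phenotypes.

P/I-1 ? ·: pp|Pp|PP
P/I-2 ? ·: pp|Pp|PP
P/II-1 aff I-1×I-2: Pp
P/II-2 ? ·: pp|Pp
P/II-3 ? I-1×I-2: pp|Pp|PP
P/III-1 un II-1×II-2: pp
⇒ P over [I-1,I-2,II-1,II-2,II-3,III-1]: 26 consistent
W/I-1 aff ·: Ww|WW
W/I-2 aff ·: Ww|WW
W/II-1 ? I-1×I-2: ww|Ww|WW
W/II-2 ? ·: ww|Ww|WW
W/II-3 aff I-1×I-2: Ww|WW
W/III-1 ? II-1×II-2: ww|Ww|WW
⇒ W over [I-1,I-2,II-1,II-2,II-3,III-1]: 78 consistent

II-2 ∈ {Pp WW, Pp Ww, Pp ww, pp WW, pp Ww, pp ww}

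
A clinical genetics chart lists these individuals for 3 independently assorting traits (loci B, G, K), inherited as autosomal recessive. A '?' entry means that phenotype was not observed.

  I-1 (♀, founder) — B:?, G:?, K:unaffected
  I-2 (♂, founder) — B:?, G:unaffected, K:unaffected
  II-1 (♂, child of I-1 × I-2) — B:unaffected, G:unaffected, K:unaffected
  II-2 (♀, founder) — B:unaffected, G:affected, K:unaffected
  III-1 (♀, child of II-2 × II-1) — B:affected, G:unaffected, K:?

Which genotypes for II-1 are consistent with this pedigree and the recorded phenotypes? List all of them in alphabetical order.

II-1 ∈ {Bb GG KK, Bb GG Kk, Bb Gg KK, Bb Gg Kk}

B/I-1 ? ·: BB|Bb|bb
B/I-2 ? ·: BB|Bb|bb
B/II-1 un I-1×I-2: Bb
B/II-2 un ·: Bb
B/III-1 aff II-2×II-1: bb
⇒ B over [I-1,I-2,II-1,II-2,III-1]: 7 consistent
G/I-1 ? ·: GG|Gg|gg
G/I-2 un ·: GG|Gg
G/II-1 un I-1×I-2: GG|Gg
G/II-2 aff ·: gg
G/III-1 un II-2×II-1: Gg
⇒ G over [I-1,I-2,II-1,II-2,III-1]: 9 consistent
K/I-1 un ·: KK|Kk
K/I-2 un ·: KK|Kk
K/II-1 un I-1×I-2: KK|Kk
K/II-2 un ·: KK|Kk
K/III-1 ? II-2×II-1: KK|Kk|kk
⇒ K over [I-1,I-2,II-1,II-2,III-1]: 27 consistent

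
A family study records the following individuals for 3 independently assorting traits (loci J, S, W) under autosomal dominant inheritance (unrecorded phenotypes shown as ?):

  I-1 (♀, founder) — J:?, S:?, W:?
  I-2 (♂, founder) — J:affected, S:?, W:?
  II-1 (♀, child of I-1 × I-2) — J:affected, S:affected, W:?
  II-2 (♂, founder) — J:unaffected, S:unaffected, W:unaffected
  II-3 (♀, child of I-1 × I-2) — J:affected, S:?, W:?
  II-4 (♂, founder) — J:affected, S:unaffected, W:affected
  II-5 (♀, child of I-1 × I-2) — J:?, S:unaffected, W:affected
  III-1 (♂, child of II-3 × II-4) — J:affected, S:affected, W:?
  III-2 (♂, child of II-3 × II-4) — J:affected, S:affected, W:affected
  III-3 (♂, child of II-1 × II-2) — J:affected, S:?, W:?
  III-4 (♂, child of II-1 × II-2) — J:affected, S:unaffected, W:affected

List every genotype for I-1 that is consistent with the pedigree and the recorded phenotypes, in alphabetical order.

J/I-1 ? ·: jj|Jj|JJ
J/I-2 aff ·: Jj|JJ
J/II-1 aff I-1×I-2: Jj|JJ
J/II-2 un ·: jj
J/II-3 aff I-1×I-2: Jj|JJ
J/II-4 aff ·: Jj|JJ
J/II-5 ? I-1×I-2: jj|Jj|JJ
J/III-1 aff II-3×II-4: Jj|JJ
J/III-2 aff II-3×II-4: Jj|JJ
J/III-3 aff II-1×II-2: Jj
J/III-4 aff II-1×II-2: Jj
⇒ J over [I-1,I-2,II-1,II-2,II-3,II-4,II-5,III-1,III-2,III-3,III-4]: 211 consistent
S/I-1 ? ·: ss|Ss
S/I-2 ? ·: ss|Ss
S/II-1 aff I-1×I-2: Ss
S/II-2 un ·: ss
S/II-3 ? I-1×I-2: Ss|SS
S/II-4 un ·: ss
S/II-5 un I-1×I-2: ss
S/III-1 aff II-3×II-4: Ss
S/III-2 aff II-3×II-4: Ss
S/III-3 ? II-1×II-2: ss|Ss
S/III-4 un II-1×II-2: ss
⇒ S over [I-1,I-2,II-1,II-2,II-3,II-4,II-5,III-1,III-2,III-3,III-4]: 8 consistent
W/I-1 ? ·: ww|Ww|WW
W/I-2 ? ·: ww|Ww|WW
W/II-1 ? I-1×I-2: Ww|WW
W/II-2 un ·: ww
W/II-3 ? I-1×I-2: ww|Ww|WW
W/II-4 aff ·: Ww|WW
W/II-5 aff I-1×I-2: Ww|WW
W/III-1 ? II-3×II-4: ww|Ww|WW
W/III-2 aff II-3×II-4: Ww|WW
W/III-3 ? II-1×II-2: ww|Ww
W/III-4 aff II-1×II-2: Ww
⇒ W over [I-1,I-2,II-1,II-2,II-3,II-4,II-5,III-1,III-2,III-3,III-4]: 385 consistent

I-1 ∈ {JJ Ss WW, JJ Ss Ww, JJ Ss ww, JJ ss WW, JJ ss Ww, JJ ss ww, Jj Ss WW, Jj Ss Ww, Jj Ss ww, Jj ss WW, Jj ss Ww, Jj ss ww, jj Ss WW, jj Ss Ww, jj Ss ww, jj ss WW, jj ss Ww, jj ss ww}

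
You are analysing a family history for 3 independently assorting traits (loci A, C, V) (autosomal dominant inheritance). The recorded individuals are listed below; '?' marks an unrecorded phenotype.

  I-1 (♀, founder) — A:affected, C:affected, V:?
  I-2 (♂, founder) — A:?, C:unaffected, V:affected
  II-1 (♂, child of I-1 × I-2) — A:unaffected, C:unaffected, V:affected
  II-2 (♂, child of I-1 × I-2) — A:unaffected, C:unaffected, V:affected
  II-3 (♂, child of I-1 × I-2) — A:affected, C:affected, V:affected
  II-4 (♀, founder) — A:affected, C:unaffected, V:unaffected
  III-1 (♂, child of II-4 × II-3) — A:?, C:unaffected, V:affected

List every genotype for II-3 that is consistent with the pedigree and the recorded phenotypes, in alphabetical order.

II-3 ∈ {AA Cc VV, AA Cc Vv, Aa Cc VV, Aa Cc Vv}

A/I-1 aff ·: Aa
A/I-2 ? ·: aa|Aa
A/II-1 un I-1×I-2: aa
A/II-2 un I-1×I-2: aa
A/II-3 aff I-1×I-2: Aa|AA
A/II-4 aff ·: Aa|AA
A/III-1 ? II-4×II-3: aa|Aa|AA
⇒ A over [I-1,I-2,II-1,II-2,II-3,II-4,III-1]: 13 consistent
C/I-1 aff ·: Cc
C/I-2 un ·: cc
C/II-1 un I-1×I-2: cc
C/II-2 un I-1×I-2: cc
C/II-3 aff I-1×I-2: Cc
C/II-4 un ·: cc
C/III-1 un II-4×II-3: cc
⇒ C over [I-1,I-2,II-1,II-2,II-3,II-4,III-1]: 1 consistent
V/I-1 ? ·: vv|Vv|VV
V/I-2 aff ·: Vv|VV
V/II-1 aff I-1×I-2: Vv|VV
V/II-2 aff I-1×I-2: Vv|VV
V/II-3 aff I-1×I-2: Vv|VV
V/II-4 un ·: vv
V/III-1 aff II-4×II-3: Vv
⇒ V over [I-1,I-2,II-1,II-2,II-3,II-4,III-1]: 27 consistent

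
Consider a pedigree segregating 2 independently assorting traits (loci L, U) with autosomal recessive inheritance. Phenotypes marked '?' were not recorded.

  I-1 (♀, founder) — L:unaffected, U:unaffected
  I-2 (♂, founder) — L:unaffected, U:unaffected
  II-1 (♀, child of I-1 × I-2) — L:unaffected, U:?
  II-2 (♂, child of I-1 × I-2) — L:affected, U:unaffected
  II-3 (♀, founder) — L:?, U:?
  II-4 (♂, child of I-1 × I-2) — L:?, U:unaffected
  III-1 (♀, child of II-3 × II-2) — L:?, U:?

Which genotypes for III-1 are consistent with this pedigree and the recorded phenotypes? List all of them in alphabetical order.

III-1 ∈ {Ll UU, Ll Uu, Ll uu, ll UU, ll Uu, ll uu}

L/I-1 un ·: Ll
L/I-2 un ·: Ll
L/II-1 un I-1×I-2: LL|Ll
L/II-2 aff I-1×I-2: ll
L/II-3 ? ·: LL|Ll|ll
L/II-4 ? I-1×I-2: LL|Ll|ll
L/III-1 ? II-3×II-2: Ll|ll
⇒ L over [I-1,I-2,II-1,II-2,II-3,II-4,III-1]: 24 consistent
U/I-1 un ·: UU|Uu
U/I-2 un ·: UU|Uu
U/II-1 ? I-1×I-2: UU|Uu|uu
U/II-2 un I-1×I-2: UU|Uu
U/II-3 ? ·: UU|Uu|uu
U/II-4 un I-1×I-2: UU|Uu
U/III-1 ? II-3×II-2: UU|Uu|uu
⇒ U over [I-1,I-2,II-1,II-2,II-3,II-4,III-1]: 158 consistent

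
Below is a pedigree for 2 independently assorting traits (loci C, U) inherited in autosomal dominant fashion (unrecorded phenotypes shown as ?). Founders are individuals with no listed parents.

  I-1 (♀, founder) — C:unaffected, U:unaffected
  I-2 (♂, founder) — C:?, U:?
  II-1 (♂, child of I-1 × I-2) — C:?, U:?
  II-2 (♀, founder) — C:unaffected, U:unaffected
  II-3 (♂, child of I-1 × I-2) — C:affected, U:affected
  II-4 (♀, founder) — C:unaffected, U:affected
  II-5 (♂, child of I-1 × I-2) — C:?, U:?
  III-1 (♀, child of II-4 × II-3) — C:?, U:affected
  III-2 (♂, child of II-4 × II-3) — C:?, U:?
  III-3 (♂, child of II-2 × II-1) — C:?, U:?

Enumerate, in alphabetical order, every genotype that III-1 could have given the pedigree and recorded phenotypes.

C/I-1 un ·: cc
C/I-2 ? ·: Cc|CC
C/II-1 ? I-1×I-2: cc|Cc
C/II-2 un ·: cc
C/II-3 aff I-1×I-2: Cc
C/II-4 un ·: cc
C/II-5 ? I-1×I-2: cc|Cc
C/III-1 ? II-4×II-3: cc|Cc
C/III-2 ? II-4×II-3: cc|Cc
C/III-3 ? II-2×II-1: cc|Cc
⇒ C over [I-1,I-2,II-1,II-2,II-3,II-4,II-5,III-1,III-2,III-3]: 32 consistent
U/I-1 un ·: uu
U/I-2 ? ·: Uu|UU
U/II-1 ? I-1×I-2: uu|Uu
U/II-2 un ·: uu
U/II-3 aff I-1×I-2: Uu
U/II-4 aff ·: Uu|UU
U/II-5 ? I-1×I-2: uu|Uu
U/III-1 aff II-4×II-3: Uu|UU
U/III-2 ? II-4×II-3: uu|Uu|UU
U/III-3 ? II-2×II-1: uu|Uu
⇒ U over [I-1,I-2,II-1,II-2,II-3,II-4,II-5,III-1,III-2,III-3]: 80 consistent

III-1 ∈ {Cc UU, Cc Uu, cc UU, cc Uu}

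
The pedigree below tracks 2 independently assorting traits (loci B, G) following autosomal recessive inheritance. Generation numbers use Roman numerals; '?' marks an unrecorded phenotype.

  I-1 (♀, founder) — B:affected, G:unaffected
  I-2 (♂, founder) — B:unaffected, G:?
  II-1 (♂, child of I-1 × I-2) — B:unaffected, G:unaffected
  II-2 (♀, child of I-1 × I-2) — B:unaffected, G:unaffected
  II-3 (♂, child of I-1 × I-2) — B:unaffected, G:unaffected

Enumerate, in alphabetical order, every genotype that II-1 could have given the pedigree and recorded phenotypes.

II-1 ∈ {Bb GG, Bb Gg}

B/I-1 aff ·: bb
B/I-2 un ·: BB|Bb
B/II-1 un I-1×I-2: Bb
B/II-2 un I-1×I-2: Bb
B/II-3 un I-1×I-2: Bb
⇒ B over [I-1,I-2,II-1,II-2,II-3]: 2 consistent
G/I-1 un ·: GG|Gg
G/I-2 ? ·: GG|Gg|gg
G/II-1 un I-1×I-2: GG|Gg
G/II-2 un I-1×I-2: GG|Gg
G/II-3 un I-1×I-2: GG|Gg
⇒ G over [I-1,I-2,II-1,II-2,II-3]: 27 consistent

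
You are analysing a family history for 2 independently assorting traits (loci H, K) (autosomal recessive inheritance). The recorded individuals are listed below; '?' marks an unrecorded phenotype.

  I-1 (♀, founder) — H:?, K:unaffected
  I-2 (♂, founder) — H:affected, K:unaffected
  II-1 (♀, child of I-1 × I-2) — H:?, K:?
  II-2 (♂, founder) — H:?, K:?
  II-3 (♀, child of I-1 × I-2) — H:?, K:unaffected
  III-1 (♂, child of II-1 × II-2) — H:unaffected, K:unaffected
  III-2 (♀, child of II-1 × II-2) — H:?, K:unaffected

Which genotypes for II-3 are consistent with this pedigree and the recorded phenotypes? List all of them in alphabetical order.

II-3 ∈ {Hh KK, Hh Kk, hh KK, hh Kk}

H/I-1 ? ·: HH|Hh|hh
H/I-2 aff ·: hh
H/II-1 ? I-1×I-2: Hh|hh
H/II-2 ? ·: HH|Hh|hh
H/II-3 ? I-1×I-2: Hh|hh
H/III-1 un II-1×II-2: HH|Hh
H/III-2 ? II-1×II-2: HH|Hh|hh
⇒ H over [I-1,I-2,II-1,II-2,II-3,III-1,III-2]: 45 consistent
K/I-1 un ·: KK|Kk
K/I-2 un ·: KK|Kk
K/II-1 ? I-1×I-2: KK|Kk|kk
K/II-2 ? ·: KK|Kk|kk
K/II-3 un I-1×I-2: KK|Kk
K/III-1 un II-1×II-2: KK|Kk
K/III-2 un II-1×II-2: KK|Kk
⇒ K over [I-1,I-2,II-1,II-2,II-3,III-1,III-2]: 100 consistent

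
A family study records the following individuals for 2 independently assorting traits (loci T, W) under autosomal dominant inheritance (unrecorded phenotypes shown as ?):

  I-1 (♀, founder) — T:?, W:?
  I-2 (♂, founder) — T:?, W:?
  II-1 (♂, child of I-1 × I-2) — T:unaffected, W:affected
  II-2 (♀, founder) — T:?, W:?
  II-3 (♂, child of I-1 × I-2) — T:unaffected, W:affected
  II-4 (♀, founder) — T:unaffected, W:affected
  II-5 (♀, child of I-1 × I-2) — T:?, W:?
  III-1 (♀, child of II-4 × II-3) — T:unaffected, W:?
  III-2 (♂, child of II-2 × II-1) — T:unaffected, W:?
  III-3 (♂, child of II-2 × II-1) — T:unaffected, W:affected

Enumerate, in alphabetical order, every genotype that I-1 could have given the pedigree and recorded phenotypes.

T/I-1 ? ·: tt|Tt
T/I-2 ? ·: tt|Tt
T/II-1 un I-1×I-2: tt
T/II-2 ? ·: tt|Tt
T/II-3 un I-1×I-2: tt
T/II-4 un ·: tt
T/II-5 ? I-1×I-2: tt|Tt|TT
T/III-1 un II-4×II-3: tt
T/III-2 un II-2×II-1: tt
T/III-3 un II-2×II-1: tt
⇒ T over [I-1,I-2,II-1,II-2,II-3,II-4,II-5,III-1,III-2,III-3]: 16 consistent
W/I-1 ? ·: ww|Ww|WW
W/I-2 ? ·: ww|Ww|WW
W/II-1 aff I-1×I-2: Ww|WW
W/II-2 ? ·: ww|Ww|WW
W/II-3 aff I-1×I-2: Ww|WW
W/II-4 aff ·: Ww|WW
W/II-5 ? I-1×I-2: ww|Ww|WW
W/III-1 ? II-4×II-3: ww|Ww|WW
W/III-2 ? II-2×II-1: ww|Ww|WW
W/III-3 aff II-2×II-1: Ww|WW
⇒ W over [I-1,I-2,II-1,II-2,II-3,II-4,II-5,III-1,III-2,III-3]: 1386 consistent

I-1 ∈ {Tt WW, Tt Ww, Tt ww, tt WW, tt Ww, tt ww}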